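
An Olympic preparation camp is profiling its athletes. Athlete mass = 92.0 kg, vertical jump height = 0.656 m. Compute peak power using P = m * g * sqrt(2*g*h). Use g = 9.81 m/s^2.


sqrt(2 * 9.81 * 0.656) = sqrt(12.87072) = 3.587579 m/s
P = 92.0 * 9.81 * 3.587579
= 3237.86 W

3237.86 W


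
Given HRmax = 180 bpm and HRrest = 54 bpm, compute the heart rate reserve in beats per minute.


Heart rate reserve = maximum HR minus resting HR
HRR = 180 - 54 = 126 bpm

126 bpm


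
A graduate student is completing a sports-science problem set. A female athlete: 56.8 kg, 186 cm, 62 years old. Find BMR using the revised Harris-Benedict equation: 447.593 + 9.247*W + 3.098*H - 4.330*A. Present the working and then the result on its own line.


Intercept = 447.593
Weight contribution = 9.247 * 56.8 = 525.2296
Height contribution = 3.098 * 186 = 576.228
Age contribution = 4.33 * 62 = 268.46
BMR = 447.593 + 525.2296 + 576.228 - 268.46
= 1280.59 kcal/day

1280.59 kcal/day


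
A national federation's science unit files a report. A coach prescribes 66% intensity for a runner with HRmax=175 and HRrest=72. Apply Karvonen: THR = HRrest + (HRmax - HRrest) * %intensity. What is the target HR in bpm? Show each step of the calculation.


Heart rate reserve = 175 - 72 = 103
Intensity fraction = 66 / 100 = 0.66
THR = 72 + 103 * 0.66 = 139.98 bpm

139.98 bpm


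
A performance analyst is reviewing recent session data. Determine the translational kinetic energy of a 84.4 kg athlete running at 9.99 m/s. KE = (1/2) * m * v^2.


KE = 0.5 * m * v^2
= 0.5 * 84.4 * 9.99^2
= 0.5 * 84.4 * 99.8001
= 4211.56 J

4211.56 J


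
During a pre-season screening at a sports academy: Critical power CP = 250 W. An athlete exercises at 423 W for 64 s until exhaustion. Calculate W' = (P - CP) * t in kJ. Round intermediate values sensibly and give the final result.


P - CP = 423 - 250 = 173 W
W' = 173 * 64 = 11072 J
= 11072 / 1000 = 11.072 kJ

11.072 kJ


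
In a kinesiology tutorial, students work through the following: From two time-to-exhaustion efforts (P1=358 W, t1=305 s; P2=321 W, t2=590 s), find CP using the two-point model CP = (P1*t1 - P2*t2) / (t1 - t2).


Work in trial 1 = 109190 J
Work in trial 2 = 189390 J
Delta work = -80200 J
Delta time = -285 s
CP = -80200 / -285 = 281.4 W

281.4 W


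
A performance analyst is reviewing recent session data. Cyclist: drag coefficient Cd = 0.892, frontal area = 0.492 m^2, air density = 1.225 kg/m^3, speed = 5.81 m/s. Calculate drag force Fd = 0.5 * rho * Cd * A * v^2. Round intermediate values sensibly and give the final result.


v^2 = 5.81^2 = 33.7561
Fd = 0.5 * 1.225 * 0.892 * 0.492 * 33.7561
= 9.074 N

9.074 N


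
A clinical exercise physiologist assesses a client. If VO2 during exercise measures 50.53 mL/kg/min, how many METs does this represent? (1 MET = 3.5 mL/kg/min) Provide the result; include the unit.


METs = VO2 / 3.5 = 50.53 / 3.5 = 14.44

14.44 METs


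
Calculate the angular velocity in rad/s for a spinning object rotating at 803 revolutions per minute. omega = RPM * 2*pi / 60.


omega = RPM * 2*pi / 60
= 803 * 6.28318531 / 60
= 84.09 rad/s

84.09 rad/s


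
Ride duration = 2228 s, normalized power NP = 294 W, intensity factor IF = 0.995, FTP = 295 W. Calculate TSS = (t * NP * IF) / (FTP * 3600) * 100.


Numerator = 2228 * 294 * 0.995 = 651756.84
Denominator = 295 * 3600 = 1062000
TSS = 651756.84 / 1062000 * 100
= 61.37

61.37 TSS


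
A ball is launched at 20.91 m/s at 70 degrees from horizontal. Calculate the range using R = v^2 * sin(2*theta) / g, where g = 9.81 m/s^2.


sin(2 * 70) = sin(140) = 0.642788
v^2 = 20.91^2 = 437.2281
R = 437.2281 * 0.642788 / 9.81
= 28.649 m

28.649 m


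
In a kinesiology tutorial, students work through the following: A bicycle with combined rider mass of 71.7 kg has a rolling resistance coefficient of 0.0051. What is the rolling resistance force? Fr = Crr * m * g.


Fr = 0.0051 * 71.7 * 9.81
= 0.36567 * 9.81
= 3.587 N

3.587 N


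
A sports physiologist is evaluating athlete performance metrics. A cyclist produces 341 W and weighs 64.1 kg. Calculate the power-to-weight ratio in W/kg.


P/W = power / mass
= 341 / 64.1
= 5.32 W/kg

5.32 W/kg


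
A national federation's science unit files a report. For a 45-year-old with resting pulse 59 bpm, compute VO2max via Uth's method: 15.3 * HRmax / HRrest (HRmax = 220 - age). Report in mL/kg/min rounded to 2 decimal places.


Step 1: HRmax = 220 - 45 = 175 bpm
Step 2: Ratio = 175 / 59 = 2.9661
Step 3: VO2max = 15.3 * 2.9661 = 45.38 mL/kg/min

45.38 mL/kg/min


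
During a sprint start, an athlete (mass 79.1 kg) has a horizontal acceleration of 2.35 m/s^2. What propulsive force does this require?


Propulsive force = mass * acceleration
= 79.1 kg * 2.35 m/s^2
= 185.89 N

185.89 N


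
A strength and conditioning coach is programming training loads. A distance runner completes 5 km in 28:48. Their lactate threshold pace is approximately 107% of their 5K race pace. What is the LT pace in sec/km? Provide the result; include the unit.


Convert to seconds: 28 min 48 s = 1728 s
Pace per km = 1728 / 5 = 345.6 s/km
LT pace = 345.6 * 1.07 = 369.79 s/km

369.79 s/km


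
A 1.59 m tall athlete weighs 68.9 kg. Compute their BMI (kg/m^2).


height^2 = 2.5281 m^2
BMI = 68.9 / 2.5281 = 27.25 kg/m^2

27.25 kg/m^2


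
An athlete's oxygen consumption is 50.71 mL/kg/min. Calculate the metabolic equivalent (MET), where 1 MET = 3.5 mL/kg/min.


MET = VO2 / 3.5
= 50.71 / 3.5
= 14.49 METs

14.49 METs


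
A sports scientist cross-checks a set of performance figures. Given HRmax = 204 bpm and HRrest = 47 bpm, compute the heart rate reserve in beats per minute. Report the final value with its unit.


Heart rate reserve = maximum HR minus resting HR
HRR = 204 - 47 = 157 bpm

157 bpm


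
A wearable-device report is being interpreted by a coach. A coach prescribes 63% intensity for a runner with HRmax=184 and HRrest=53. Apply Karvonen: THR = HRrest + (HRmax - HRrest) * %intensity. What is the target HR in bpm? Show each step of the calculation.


Heart rate reserve = 184 - 53 = 131
Intensity fraction = 63 / 100 = 0.63
THR = 53 + 131 * 0.63 = 135.53 bpm

135.53 bpm


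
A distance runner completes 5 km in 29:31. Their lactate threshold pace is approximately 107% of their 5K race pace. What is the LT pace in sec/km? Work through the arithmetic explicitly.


Convert to seconds: 29 min 31 s = 1771 s
Pace per km = 1771 / 5 = 354.2 s/km
LT pace = 354.2 * 1.07 = 378.99 s/km

378.99 s/km


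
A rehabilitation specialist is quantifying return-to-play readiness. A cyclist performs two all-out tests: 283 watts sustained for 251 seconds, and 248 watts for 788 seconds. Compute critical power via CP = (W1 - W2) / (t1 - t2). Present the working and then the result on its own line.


W1 = P1 * t1 = 283 * 251 = 71033 J
W2 = P2 * t2 = 248 * 788 = 195424 J
CP = (71033 - 195424) / (251 - 788)
= 231.64 W

231.64 W


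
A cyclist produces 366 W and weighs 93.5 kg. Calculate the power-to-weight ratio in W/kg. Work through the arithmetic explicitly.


P/W = power / mass
= 366 / 93.5
= 3.914 W/kg

3.914 W/kg


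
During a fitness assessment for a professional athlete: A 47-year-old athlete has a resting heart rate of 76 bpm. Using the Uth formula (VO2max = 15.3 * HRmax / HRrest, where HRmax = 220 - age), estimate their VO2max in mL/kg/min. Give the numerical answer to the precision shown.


HRmax = 220 - 47 = 173 bpm
Ratio = HRmax / HRrest = 173 / 76 = 2.2763
VO2max = 15.3 * 2.2763 = 34.83 mL/kg/min

34.83 mL/kg/min


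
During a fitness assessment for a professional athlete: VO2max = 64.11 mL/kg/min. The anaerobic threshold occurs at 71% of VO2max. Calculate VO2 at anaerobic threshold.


AT fraction = 71 / 100 = 0.71
AT VO2 = 64.11 * 0.71
= 45.52 mL/kg/min

45.52 mL/kg/min


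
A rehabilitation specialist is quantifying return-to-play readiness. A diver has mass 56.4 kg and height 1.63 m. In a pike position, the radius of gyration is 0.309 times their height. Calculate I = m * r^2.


r = 0.309 * 1.63 = 0.50367 m
I = m * r^2 = 56.4 * 0.253683 = 14.308 kg*m^2

14.308 kg*m^2


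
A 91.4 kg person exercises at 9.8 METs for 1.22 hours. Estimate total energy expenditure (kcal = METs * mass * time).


Energy = METs * mass(kg) * time(h)
= 9.8 * 91.4 * 1.22
= 1092.78 kcal

1092.78 kcal


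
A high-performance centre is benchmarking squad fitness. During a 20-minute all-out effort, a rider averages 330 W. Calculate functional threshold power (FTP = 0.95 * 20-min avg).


FTP = 0.95 * 330
= 313.5 W

313.5 W


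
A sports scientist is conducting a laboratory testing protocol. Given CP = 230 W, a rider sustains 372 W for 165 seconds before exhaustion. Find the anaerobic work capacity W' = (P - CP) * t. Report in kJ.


Excess power = 372 - 230 = 142 W
Work above CP = 142 * 165 = 23430 J
W' = 23.43 kJ

23.43 kJ


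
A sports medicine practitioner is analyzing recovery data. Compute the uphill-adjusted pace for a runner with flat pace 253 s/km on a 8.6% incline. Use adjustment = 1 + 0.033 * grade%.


Adjustment factor = 1 + 0.033 * 8.6 = 1.2838
Grade-adjusted pace = 253 * 1.2838 = 324.8 s/km

324.8 s/km


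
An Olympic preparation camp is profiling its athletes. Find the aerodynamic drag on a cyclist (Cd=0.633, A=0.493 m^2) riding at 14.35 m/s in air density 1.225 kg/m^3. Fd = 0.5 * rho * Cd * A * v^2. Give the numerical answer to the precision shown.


Fd = 0.5 * 1.225 * 0.633 * 0.493 * 14.35^2
= 0.5 * 1.225 * 0.633 * 0.493 * 205.9225
= 39.36 N

39.36 N


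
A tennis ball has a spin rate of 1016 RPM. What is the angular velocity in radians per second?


Convert RPM to rad/s: multiply by 2*pi and divide by 60
omega = 1016 * 2 * pi / 60
= 106.395 rad/s

106.395 rad/s


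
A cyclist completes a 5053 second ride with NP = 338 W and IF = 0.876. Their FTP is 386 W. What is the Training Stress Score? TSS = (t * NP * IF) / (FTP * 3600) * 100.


t * NP * IF = 5053 * 338 * 0.876 = 1496132.664
FTP * 3600 = 1389600
TSS = (1496132.664 / 1389600) * 100 = 107.67

107.67 TSS


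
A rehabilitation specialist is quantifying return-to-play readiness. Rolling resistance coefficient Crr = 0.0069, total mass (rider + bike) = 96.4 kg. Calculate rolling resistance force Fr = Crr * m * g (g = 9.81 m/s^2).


Fr = Crr * m * g
= 0.0069 * 96.4 * 9.81
= 6.525 N

6.525 N


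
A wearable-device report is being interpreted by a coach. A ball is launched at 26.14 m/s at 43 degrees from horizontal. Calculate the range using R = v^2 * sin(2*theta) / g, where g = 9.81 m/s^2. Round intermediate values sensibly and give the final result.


sin(2 * 43) = sin(86) = 0.997564
v^2 = 26.14^2 = 683.2996
R = 683.2996 * 0.997564 / 9.81
= 69.484 m

69.484 m


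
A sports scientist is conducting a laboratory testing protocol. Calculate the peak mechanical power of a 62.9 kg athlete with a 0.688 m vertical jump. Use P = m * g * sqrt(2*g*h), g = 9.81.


First, sqrt(2gh) = sqrt(2 * 9.81 * 0.688)
= sqrt(13.49856) = 3.674039 m/s
Power = 62.9 * 9.81 * 3.674039 = 2267.06 W

2267.06 W


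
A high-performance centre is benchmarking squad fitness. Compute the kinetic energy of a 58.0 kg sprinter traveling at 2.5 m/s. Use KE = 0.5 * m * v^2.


Velocity squared = 6.25
KE = 0.5 * 58.0 * 6.25 = 181.25 J

181.25 J


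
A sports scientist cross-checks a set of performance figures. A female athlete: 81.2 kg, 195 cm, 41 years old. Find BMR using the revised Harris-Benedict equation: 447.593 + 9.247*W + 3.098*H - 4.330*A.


Intercept = 447.593
Weight contribution = 9.247 * 81.2 = 750.8564
Height contribution = 3.098 * 195 = 604.11
Age contribution = 4.33 * 41 = 177.53
BMR = 447.593 + 750.8564 + 604.11 - 177.53
= 1625.03 kcal/day

1625.03 kcal/day


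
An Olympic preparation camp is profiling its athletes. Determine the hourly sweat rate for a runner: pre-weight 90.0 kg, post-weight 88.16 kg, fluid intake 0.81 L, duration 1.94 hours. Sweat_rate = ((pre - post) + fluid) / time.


Mass lost = 90.0 - 88.16 = 1.84 kg
Add fluid consumed: 1.84 + 0.81 = 2.65 L total sweat
Sweat rate = 2.65 / 1.94 = 1.366 L/h

1.366 L/h


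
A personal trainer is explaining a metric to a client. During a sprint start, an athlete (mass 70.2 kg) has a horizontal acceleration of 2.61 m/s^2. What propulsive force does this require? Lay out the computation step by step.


Propulsive force = mass * acceleration
= 70.2 kg * 2.61 m/s^2
= 183.22 N

183.22 N


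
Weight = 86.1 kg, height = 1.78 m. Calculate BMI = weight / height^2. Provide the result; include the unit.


height^2 = 1.78^2 = 3.1684
BMI = 86.1 / 3.1684 = 27.17 kg/m^2

27.17 kg/m^2


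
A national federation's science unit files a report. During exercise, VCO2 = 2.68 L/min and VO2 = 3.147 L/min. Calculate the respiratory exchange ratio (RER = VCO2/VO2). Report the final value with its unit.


RER = VCO2 / VO2
= 2.68 / 3.147
= 0.8516

0.8516


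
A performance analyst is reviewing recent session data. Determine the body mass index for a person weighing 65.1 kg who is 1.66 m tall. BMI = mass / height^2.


BMI = mass / height^2
= 65.1 / 1.66^2
= 65.1 / 2.7556
= 23.62 kg/m^2

23.62 kg/m^2


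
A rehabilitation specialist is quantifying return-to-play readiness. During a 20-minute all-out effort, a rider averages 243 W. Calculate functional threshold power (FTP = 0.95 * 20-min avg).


FTP = 0.95 * 243
= 230.85 W

230.85 W


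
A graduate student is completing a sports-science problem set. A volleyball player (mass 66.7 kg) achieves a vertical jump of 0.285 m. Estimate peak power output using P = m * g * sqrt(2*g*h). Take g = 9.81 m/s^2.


2 * g * h = 2 * 9.81 * 0.285 = 5.5917
sqrt(5.5917) = 2.364678 m/s
P = 66.7 * 9.81 * 2.364678 = 1547.27 W

1547.27 W


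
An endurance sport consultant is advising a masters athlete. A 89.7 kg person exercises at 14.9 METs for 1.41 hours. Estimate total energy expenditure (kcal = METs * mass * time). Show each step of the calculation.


Energy = METs * mass(kg) * time(h)
= 14.9 * 89.7 * 1.41
= 1884.51 kcal

1884.51 kcal


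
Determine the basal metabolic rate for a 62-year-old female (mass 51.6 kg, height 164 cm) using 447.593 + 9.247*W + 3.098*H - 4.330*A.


BMR = 447.593 + 9.247*51.6 + 3.098*164 - 4.330*62
= 1164.35 kcal/day

1164.35 kcal/day


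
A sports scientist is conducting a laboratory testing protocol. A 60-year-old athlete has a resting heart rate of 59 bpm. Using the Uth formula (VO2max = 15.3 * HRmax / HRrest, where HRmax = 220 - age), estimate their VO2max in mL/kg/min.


HRmax = 220 - 60 = 160 bpm
Ratio = HRmax / HRrest = 160 / 59 = 2.7119
VO2max = 15.3 * 2.7119 = 41.49 mL/kg/min

41.49 mL/kg/min


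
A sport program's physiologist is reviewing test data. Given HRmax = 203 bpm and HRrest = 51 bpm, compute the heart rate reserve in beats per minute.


Heart rate reserve = maximum HR minus resting HR
HRR = 203 - 51 = 152 bpm

152 bpm


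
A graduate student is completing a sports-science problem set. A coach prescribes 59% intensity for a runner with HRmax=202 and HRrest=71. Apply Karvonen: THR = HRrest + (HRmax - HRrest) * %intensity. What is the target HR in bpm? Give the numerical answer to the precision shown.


Heart rate reserve = 202 - 71 = 131
Intensity fraction = 59 / 100 = 0.59
THR = 71 + 131 * 0.59 = 148.29 bpm

148.29 bpm


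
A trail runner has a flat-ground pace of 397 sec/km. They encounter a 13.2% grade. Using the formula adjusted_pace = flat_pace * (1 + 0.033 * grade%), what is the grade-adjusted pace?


Grade factor = 1 + 0.033 * 13.2 = 1.4356
Adjusted = 397 * 1.4356 = 569.93 sec/km

569.93 s/km


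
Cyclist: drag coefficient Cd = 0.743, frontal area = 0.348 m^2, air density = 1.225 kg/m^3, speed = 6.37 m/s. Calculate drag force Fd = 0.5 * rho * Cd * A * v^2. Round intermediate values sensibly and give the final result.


v^2 = 6.37^2 = 40.5769
Fd = 0.5 * 1.225 * 0.743 * 0.348 * 40.5769
= 6.426 N

6.426 N


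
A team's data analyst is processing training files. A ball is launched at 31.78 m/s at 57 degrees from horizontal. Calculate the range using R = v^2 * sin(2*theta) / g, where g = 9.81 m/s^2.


sin(2 * 57) = sin(114) = 0.913545
v^2 = 31.78^2 = 1009.9684
R = 1009.9684 * 0.913545 / 9.81
= 94.052 m

94.052 m


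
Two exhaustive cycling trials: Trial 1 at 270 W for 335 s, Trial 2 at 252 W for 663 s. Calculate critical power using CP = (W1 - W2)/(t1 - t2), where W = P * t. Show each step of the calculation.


W1 = 270 * 335 = 90450 J
W2 = 252 * 663 = 167076 J
CP = (90450 - 167076) / (335 - 663)
= -76626 / -328
= 233.62 W

233.62 W


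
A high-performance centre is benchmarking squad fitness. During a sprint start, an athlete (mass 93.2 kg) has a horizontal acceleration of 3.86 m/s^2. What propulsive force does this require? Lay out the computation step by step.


Propulsive force = mass * acceleration
= 93.2 kg * 3.86 m/s^2
= 359.75 N

359.75 N


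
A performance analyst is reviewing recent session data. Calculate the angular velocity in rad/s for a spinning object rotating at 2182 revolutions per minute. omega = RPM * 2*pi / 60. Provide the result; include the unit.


omega = RPM * 2*pi / 60
= 2182 * 6.28318531 / 60
= 228.499 rad/s

228.499 rad/s


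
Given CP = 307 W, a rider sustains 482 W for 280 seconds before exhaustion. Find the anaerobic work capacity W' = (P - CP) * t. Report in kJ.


Excess power = 482 - 307 = 175 W
Work above CP = 175 * 280 = 49000 J
W' = 49.0 kJ

49.0 kJ


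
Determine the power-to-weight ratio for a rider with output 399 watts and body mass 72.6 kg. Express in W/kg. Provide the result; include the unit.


P/W = 399 / 72.6 = 5.496 W/kg

5.496 W/kg


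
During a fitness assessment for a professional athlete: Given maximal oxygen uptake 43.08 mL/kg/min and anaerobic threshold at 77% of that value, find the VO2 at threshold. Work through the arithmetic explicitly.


Percentage as decimal = 0.77
VO2 at AT = 43.08 * 0.77 = 33.17 mL/kg/min

33.17 mL/kg/min


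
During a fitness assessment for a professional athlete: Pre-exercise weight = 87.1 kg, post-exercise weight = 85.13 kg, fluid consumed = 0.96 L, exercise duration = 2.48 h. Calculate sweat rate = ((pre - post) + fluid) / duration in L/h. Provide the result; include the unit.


Weight loss = 87.1 - 85.13 = 1.97 kg (approx L)
Total sweat = 1.97 + 0.96 = 2.93 L
Sweat rate = 2.93 / 2.48 = 1.181 L/h

1.181 L/h


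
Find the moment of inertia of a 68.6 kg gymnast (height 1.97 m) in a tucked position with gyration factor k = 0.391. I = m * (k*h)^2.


Radius of gyration = 0.391 * 1.97 = 0.77027 m
I = 68.6 * 0.77027^2
= 68.6 * 0.593316
= 40.701 kg*m^2

40.701 kg*m^2


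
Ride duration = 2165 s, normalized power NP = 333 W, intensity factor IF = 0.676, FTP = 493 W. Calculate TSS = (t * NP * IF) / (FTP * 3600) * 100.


Numerator = 2165 * 333 * 0.676 = 487358.82
Denominator = 493 * 3600 = 1774800
TSS = 487358.82 / 1774800 * 100
= 27.46

27.46 TSS


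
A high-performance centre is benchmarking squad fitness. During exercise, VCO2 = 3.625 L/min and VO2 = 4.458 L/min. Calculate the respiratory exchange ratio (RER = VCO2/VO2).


RER = VCO2 / VO2
= 3.625 / 4.458
= 0.8131

0.8131


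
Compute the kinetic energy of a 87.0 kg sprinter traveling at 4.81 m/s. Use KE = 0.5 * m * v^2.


Velocity squared = 23.1361
KE = 0.5 * 87.0 * 23.1361 = 1006.42 J

1006.42 J


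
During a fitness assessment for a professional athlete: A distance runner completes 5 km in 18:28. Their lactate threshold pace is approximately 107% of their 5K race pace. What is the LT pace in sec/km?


Convert to seconds: 18 min 28 s = 1108 s
Pace per km = 1108 / 5 = 221.6 s/km
LT pace = 221.6 * 1.07 = 237.11 s/km

237.11 s/km


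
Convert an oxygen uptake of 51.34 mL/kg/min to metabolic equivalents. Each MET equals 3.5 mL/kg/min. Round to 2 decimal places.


One MET = 3.5 mL/kg/min
Number of METs = 51.34 / 3.5
= 14.67 METs

14.67 METs


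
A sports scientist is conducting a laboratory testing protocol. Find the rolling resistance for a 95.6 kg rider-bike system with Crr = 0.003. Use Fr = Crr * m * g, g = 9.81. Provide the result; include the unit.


m * g = 95.6 * 9.81 = 937.836 N
Fr = 0.003 * 937.836 = 2.814 N

2.814 N


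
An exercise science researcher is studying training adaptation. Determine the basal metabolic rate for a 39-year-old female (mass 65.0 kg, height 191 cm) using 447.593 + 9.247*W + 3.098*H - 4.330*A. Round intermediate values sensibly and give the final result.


BMR = 447.593 + 9.247*65.0 + 3.098*191 - 4.330*39
= 1471.5 kcal/day

1471.5 kcal/day


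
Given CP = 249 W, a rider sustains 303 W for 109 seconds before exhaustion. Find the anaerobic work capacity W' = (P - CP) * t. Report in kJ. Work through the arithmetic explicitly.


Excess power = 303 - 249 = 54 W
Work above CP = 54 * 109 = 5886 J
W' = 5.886 kJ

5.886 kJ


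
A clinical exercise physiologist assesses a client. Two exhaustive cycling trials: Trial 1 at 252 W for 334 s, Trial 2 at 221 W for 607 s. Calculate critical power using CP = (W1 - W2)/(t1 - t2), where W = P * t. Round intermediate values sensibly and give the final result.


W1 = 252 * 334 = 84168 J
W2 = 221 * 607 = 134147 J
CP = (84168 - 134147) / (334 - 607)
= -49979 / -273
= 183.07 W

183.07 W


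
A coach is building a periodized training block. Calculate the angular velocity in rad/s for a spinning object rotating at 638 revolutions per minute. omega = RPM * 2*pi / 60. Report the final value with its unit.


omega = RPM * 2*pi / 60
= 638 * 6.28318531 / 60
= 66.811 rad/s

66.811 rad/s


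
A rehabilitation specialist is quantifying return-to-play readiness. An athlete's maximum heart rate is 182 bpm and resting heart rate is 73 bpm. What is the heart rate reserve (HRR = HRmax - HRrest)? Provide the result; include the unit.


HRR = HRmax - HRrest
= 182 - 73
= 109 bpm

109 bpm


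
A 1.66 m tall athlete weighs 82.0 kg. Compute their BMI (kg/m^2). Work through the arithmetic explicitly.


height^2 = 2.7556 m^2
BMI = 82.0 / 2.7556 = 29.76 kg/m^2

29.76 kg/m^2


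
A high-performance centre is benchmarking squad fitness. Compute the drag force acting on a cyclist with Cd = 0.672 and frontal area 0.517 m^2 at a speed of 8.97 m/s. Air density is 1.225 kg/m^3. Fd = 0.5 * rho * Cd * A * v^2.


Step 1: v^2 = 80.4609
Step 2: Fd = 0.5 * 1.225 * 0.672 * 0.517 * 80.4609
= 17.122 N

17.122 N


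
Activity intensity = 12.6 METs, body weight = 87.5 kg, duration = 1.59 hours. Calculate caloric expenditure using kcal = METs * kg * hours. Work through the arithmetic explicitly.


kcal = 12.6 * 87.5 * 1.59
= 1102.5 * 1.59
= 1752.98 kcal

1752.98 kcal


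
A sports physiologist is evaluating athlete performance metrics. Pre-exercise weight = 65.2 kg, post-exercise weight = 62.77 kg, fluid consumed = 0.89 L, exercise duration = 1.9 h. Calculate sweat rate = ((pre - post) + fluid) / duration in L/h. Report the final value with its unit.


Weight loss = 65.2 - 62.77 = 2.43 kg (approx L)
Total sweat = 2.43 + 0.89 = 3.32 L
Sweat rate = 3.32 / 1.9 = 1.747 L/h

1.747 L/h


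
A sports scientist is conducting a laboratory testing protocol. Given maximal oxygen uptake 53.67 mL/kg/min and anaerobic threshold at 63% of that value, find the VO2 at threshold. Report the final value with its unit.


Percentage as decimal = 0.63
VO2 at AT = 53.67 * 0.63 = 33.81 mL/kg/min

33.81 mL/kg/min


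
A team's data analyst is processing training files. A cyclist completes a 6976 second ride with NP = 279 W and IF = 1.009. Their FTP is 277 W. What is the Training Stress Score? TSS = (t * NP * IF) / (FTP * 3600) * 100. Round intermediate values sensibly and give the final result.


t * NP * IF = 6976 * 279 * 1.009 = 1963820.736
FTP * 3600 = 997200
TSS = (1963820.736 / 997200) * 100 = 196.93

196.93 TSS


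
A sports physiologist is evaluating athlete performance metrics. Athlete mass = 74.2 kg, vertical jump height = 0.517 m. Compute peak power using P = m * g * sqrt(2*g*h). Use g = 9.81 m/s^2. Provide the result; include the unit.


sqrt(2 * 9.81 * 0.517) = sqrt(10.14354) = 3.184892 m/s
P = 74.2 * 9.81 * 3.184892
= 2318.29 W

2318.29 W


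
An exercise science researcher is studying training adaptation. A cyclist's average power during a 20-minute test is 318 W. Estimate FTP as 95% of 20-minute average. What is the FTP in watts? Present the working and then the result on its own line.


FTP = 20-min power * 0.95
= 318 * 0.95
= 302.1 W

302.1 W


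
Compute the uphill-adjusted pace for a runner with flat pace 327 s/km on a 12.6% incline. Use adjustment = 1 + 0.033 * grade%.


Adjustment factor = 1 + 0.033 * 12.6 = 1.4158
Grade-adjusted pace = 327 * 1.4158 = 462.97 s/km

462.97 s/km


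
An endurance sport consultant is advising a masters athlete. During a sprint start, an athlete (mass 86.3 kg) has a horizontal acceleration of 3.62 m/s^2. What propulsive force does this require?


Propulsive force = mass * acceleration
= 86.3 kg * 3.62 m/s^2
= 312.41 N

312.41 N


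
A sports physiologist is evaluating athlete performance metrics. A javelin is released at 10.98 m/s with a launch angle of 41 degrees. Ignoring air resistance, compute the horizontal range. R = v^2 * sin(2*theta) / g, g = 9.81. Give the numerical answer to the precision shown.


Launch speed squared = 120.5604
sin(2 * 41 deg) = 0.990268
Range = 120.5604 * 0.990268 / 9.81
= 12.17 m

12.17 m


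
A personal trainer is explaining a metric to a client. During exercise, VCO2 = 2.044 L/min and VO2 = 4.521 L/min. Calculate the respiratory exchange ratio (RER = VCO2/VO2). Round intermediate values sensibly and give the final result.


RER = VCO2 / VO2
= 2.044 / 4.521
= 0.4521

0.4521


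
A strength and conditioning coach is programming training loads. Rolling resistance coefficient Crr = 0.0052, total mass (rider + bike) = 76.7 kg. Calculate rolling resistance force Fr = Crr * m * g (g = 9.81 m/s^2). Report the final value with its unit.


Fr = Crr * m * g
= 0.0052 * 76.7 * 9.81
= 3.913 N

3.913 N


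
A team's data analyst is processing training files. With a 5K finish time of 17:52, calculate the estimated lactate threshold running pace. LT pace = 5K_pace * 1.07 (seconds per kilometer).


Race duration = 1072 s for 5 km
Average pace = 1072 / 5 = 214.4 s/km
LT pace = 214.4 * 1.07
= 229.41 s/km

229.41 s/km


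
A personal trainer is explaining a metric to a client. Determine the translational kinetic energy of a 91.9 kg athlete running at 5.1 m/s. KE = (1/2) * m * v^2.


KE = 0.5 * m * v^2
= 0.5 * 91.9 * 5.1^2
= 0.5 * 91.9 * 26.01
= 1195.16 J

1195.16 J


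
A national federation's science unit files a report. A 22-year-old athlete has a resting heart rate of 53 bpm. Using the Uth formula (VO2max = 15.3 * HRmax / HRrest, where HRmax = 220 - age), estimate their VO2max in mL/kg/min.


HRmax = 220 - 22 = 198 bpm
Ratio = HRmax / HRrest = 198 / 53 = 3.7358
VO2max = 15.3 * 3.7358 = 57.16 mL/kg/min

57.16 mL/kg/min


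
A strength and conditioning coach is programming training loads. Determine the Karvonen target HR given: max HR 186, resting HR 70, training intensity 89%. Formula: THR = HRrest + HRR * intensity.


HRR = HRmax - HRrest = 186 - 70 = 116
THR = 70 + 116 * 0.89
= 173.24 bpm

173.24 bpm


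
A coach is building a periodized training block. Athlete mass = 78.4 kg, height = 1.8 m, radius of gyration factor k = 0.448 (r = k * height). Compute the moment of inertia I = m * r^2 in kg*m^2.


r = k * height = 0.448 * 1.8 = 0.8064 m
r^2 = 0.8064^2 = 0.650281
I = 78.4 * 0.650281 = 50.982 kg*m^2

50.982 kg*m^2


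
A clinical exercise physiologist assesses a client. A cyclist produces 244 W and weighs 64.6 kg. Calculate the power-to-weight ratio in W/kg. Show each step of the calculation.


P/W = power / mass
= 244 / 64.6
= 3.777 W/kg

3.777 W/kg


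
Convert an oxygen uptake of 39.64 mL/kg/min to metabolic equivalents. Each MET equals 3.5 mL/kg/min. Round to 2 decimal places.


One MET = 3.5 mL/kg/min
Number of METs = 39.64 / 3.5
= 11.33 METs

11.33 METs


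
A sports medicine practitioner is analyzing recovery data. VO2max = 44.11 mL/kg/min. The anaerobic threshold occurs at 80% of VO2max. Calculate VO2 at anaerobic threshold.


AT fraction = 80 / 100 = 0.8
AT VO2 = 44.11 * 0.8
= 35.29 mL/kg/min

35.29 mL/kg/min


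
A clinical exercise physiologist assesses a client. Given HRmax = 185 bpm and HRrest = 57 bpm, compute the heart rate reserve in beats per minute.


Heart rate reserve = maximum HR minus resting HR
HRR = 185 - 57 = 128 bpm

128 bpm


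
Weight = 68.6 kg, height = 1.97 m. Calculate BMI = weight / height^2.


height^2 = 1.97^2 = 3.8809
BMI = 68.6 / 3.8809 = 17.68 kg/m^2

17.68 kg/m^2


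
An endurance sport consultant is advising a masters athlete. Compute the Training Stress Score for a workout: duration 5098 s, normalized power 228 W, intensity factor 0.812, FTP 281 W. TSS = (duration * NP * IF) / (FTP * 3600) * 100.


Product = 5098 * 228 * 0.812 = 943823.328
Base = 281 * 3600 = 1011600
TSS = 943823.328 / 1011600 * 100 = 93.3

93.3 TSS


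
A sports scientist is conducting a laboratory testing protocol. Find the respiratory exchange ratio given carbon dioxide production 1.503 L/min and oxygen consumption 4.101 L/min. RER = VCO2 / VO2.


VCO2 = 1.503 L/min
VO2 = 4.101 L/min
RER = 1.503 / 4.101 = 0.3665

0.3665


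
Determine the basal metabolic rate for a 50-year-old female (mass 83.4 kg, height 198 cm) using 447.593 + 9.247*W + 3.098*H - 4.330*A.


BMR = 447.593 + 9.247*83.4 + 3.098*198 - 4.330*50
= 1615.7 kcal/day

1615.7 kcal/day


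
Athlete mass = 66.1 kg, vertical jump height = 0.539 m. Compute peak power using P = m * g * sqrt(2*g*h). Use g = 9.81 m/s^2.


sqrt(2 * 9.81 * 0.539) = sqrt(10.57518) = 3.25195 m/s
P = 66.1 * 9.81 * 3.25195
= 2108.7 W

2108.7 W


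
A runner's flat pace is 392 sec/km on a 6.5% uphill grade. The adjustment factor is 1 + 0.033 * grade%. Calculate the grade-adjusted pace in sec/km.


Factor = 1 + 0.033 * 6.5 = 1.2145
Adjusted pace = 392 * 1.2145
= 476.08 sec/km

476.08 s/km


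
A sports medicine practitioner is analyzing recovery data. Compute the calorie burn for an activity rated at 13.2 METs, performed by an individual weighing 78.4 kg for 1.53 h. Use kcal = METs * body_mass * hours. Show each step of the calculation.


Product of METs and mass = 13.2 * 78.4 = 1034.88
Total kcal = 1034.88 * 1.53 = 1583.37 kcal

1583.37 kcal


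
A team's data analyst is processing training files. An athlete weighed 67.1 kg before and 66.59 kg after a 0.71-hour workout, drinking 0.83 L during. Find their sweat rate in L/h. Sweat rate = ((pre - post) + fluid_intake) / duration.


Body mass change = 0.51 kg
Total sweat loss = 0.51 + 0.83 = 1.34 L
Rate = 1.34 / 0.71 = 1.887 L/h

1.887 L/h


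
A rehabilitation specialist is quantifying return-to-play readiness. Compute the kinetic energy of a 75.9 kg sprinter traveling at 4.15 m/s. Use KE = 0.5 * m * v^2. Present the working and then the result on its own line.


Velocity squared = 17.2225
KE = 0.5 * 75.9 * 17.2225 = 653.59 J

653.59 J


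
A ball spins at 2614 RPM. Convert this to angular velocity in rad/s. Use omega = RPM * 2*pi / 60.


omega = 2614 * 2 * pi / 60
= 2614 * 6.28318531 / 60
= 16424.246 / 60
= 273.737 rad/s

273.737 rad/s


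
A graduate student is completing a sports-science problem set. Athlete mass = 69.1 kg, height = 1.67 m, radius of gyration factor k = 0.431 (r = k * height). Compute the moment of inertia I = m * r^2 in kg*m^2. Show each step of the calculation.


r = k * height = 0.431 * 1.67 = 0.71977 m
r^2 = 0.71977^2 = 0.518069
I = 69.1 * 0.518069 = 35.799 kg*m^2

35.799 kg*m^2


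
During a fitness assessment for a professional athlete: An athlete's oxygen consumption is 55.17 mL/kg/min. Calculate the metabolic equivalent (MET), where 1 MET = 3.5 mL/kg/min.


MET = VO2 / 3.5
= 55.17 / 3.5
= 15.76 METs

15.76 METs


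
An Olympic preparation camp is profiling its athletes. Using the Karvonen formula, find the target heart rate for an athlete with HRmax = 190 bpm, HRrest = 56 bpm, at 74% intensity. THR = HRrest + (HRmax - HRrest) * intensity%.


HRR = 190 - 56 = 134
THR = 56 + 134 * 0.74
= 56 + 99.16
= 155.16 bpm

155.16 bpm


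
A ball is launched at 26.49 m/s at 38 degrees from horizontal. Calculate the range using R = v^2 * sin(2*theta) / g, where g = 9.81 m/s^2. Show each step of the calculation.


sin(2 * 38) = sin(76) = 0.970296
v^2 = 26.49^2 = 701.7201
R = 701.7201 * 0.970296 / 9.81
= 69.406 m

69.406 m


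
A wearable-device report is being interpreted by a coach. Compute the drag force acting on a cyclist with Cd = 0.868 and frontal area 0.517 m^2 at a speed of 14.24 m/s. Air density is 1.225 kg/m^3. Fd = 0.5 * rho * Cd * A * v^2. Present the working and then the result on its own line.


Step 1: v^2 = 202.7776
Step 2: Fd = 0.5 * 1.225 * 0.868 * 0.517 * 202.7776
= 55.736 N

55.736 N


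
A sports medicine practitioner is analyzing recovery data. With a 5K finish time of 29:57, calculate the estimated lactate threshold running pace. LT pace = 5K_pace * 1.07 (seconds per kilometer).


Race duration = 1797 s for 5 km
Average pace = 1797 / 5 = 359.4 s/km
LT pace = 359.4 * 1.07
= 384.56 s/km

384.56 s/km


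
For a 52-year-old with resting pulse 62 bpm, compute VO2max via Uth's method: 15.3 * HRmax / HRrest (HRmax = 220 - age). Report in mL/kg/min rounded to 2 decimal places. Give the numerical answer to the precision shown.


Step 1: HRmax = 220 - 52 = 168 bpm
Step 2: Ratio = 168 / 62 = 2.7097
Step 3: VO2max = 15.3 * 2.7097 = 41.46 mL/kg/min

41.46 mL/kg/min


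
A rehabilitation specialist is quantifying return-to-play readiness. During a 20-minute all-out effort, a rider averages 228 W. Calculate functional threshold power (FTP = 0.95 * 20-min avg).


FTP = 0.95 * 228
= 216.6 W

216.6 W


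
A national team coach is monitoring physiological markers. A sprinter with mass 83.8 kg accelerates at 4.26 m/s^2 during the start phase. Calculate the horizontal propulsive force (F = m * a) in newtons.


F = m * a
= 83.8 * 4.26
= 356.99 N

356.99 N


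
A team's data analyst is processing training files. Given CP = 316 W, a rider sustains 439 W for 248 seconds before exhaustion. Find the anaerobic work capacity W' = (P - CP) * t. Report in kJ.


Excess power = 439 - 316 = 123 W
Work above CP = 123 * 248 = 30504 J
W' = 30.504 kJ

30.504 kJ


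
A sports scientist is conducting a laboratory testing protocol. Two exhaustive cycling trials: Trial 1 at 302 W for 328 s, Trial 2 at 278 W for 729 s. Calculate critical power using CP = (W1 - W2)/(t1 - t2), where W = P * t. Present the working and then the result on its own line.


W1 = 302 * 328 = 99056 J
W2 = 278 * 729 = 202662 J
CP = (99056 - 202662) / (328 - 729)
= -103606 / -401
= 258.37 W

258.37 W


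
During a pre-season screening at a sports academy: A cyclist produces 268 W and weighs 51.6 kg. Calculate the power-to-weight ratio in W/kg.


P/W = power / mass
= 268 / 51.6
= 5.194 W/kg

5.194 W/kg


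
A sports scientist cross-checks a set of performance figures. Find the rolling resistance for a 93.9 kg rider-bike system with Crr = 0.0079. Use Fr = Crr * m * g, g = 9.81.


m * g = 93.9 * 9.81 = 921.159 N
Fr = 0.0079 * 921.159 = 7.277 N

7.277 N


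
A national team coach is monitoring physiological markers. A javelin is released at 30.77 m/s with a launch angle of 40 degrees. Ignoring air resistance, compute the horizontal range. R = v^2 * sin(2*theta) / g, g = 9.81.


Launch speed squared = 946.7929
sin(2 * 40 deg) = 0.984808
Range = 946.7929 * 0.984808 / 9.81
= 95.047 m

95.047 m


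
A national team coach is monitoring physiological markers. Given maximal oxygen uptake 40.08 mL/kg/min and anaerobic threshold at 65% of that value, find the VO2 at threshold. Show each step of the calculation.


Percentage as decimal = 0.65
VO2 at AT = 40.08 * 0.65 = 26.05 mL/kg/min

26.05 mL/kg/min


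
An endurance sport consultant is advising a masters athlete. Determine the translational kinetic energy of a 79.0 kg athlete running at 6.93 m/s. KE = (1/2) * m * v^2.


KE = 0.5 * m * v^2
= 0.5 * 79.0 * 6.93^2
= 0.5 * 79.0 * 48.0249
= 1896.98 J

1896.98 J


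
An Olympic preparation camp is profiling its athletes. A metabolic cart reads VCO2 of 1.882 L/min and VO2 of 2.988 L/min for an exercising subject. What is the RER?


RER = VCO2 / VO2 = 1.882 / 2.988 = 0.6299

0.6299


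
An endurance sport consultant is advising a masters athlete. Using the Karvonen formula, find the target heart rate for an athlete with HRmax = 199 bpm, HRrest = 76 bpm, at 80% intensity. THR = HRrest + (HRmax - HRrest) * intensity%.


HRR = 199 - 76 = 123
THR = 76 + 123 * 0.8
= 76 + 98.4
= 174.4 bpm

174.4 bpm


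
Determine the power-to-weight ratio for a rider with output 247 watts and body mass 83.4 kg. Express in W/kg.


P/W = 247 / 83.4 = 2.962 W/kg

2.962 W/kg


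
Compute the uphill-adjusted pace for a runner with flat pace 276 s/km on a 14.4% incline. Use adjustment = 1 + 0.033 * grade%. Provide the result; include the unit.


Adjustment factor = 1 + 0.033 * 14.4 = 1.4752
Grade-adjusted pace = 276 * 1.4752 = 407.16 s/km

407.16 s/km


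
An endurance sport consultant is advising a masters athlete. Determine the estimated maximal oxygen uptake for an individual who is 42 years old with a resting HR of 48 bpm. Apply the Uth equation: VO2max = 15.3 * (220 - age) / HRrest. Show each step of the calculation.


HRmax = 220 - 42 = 178
VO2max = 15.3 * (178 / 48)
= 15.3 * 3.7083
= 56.74 mL/kg/min

56.74 mL/kg/min


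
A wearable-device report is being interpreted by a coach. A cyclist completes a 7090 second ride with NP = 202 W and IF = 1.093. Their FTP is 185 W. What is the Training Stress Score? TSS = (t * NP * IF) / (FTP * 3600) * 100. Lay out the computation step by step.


t * NP * IF = 7090 * 202 * 1.093 = 1565372.74
FTP * 3600 = 666000
TSS = (1565372.74 / 666000) * 100 = 235.04

235.04 TSS


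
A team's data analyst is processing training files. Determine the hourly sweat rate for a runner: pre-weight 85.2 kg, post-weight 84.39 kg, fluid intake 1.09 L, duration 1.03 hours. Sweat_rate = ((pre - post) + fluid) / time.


Mass lost = 85.2 - 84.39 = 0.81 kg
Add fluid consumed: 0.81 + 1.09 = 1.9 L total sweat
Sweat rate = 1.9 / 1.03 = 1.845 L/h

1.845 L/h


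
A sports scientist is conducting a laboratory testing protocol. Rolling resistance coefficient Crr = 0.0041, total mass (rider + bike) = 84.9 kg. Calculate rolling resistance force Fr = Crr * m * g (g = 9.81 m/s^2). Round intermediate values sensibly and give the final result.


Fr = Crr * m * g
= 0.0041 * 84.9 * 9.81
= 3.415 N

3.415 N


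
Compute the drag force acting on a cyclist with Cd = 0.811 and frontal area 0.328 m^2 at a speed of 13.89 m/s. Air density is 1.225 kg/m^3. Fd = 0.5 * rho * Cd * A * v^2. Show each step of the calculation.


Step 1: v^2 = 192.9321
Step 2: Fd = 0.5 * 1.225 * 0.811 * 0.328 * 192.9321
= 31.434 N

31.434 N


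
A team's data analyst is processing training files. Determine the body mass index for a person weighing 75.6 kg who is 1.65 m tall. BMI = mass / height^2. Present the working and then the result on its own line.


BMI = mass / height^2
= 75.6 / 1.65^2
= 75.6 / 2.7225
= 27.77 kg/m^2

27.77 kg/m^2


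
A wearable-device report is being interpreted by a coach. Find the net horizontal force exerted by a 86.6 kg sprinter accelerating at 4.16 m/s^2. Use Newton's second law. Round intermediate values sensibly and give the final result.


Newton's second law: F = m * a
F = 86.6 * 4.16 = 360.26 N

360.26 N


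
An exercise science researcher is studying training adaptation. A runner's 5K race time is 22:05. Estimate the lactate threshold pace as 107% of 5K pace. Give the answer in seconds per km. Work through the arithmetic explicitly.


Total race time = 22*60 + 5 = 1325 seconds
5K pace = 1325 / 5 = 265.0 sec/km
LT pace = 265.0 * 1.07 = 283.55 sec/km

283.55 s/km
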